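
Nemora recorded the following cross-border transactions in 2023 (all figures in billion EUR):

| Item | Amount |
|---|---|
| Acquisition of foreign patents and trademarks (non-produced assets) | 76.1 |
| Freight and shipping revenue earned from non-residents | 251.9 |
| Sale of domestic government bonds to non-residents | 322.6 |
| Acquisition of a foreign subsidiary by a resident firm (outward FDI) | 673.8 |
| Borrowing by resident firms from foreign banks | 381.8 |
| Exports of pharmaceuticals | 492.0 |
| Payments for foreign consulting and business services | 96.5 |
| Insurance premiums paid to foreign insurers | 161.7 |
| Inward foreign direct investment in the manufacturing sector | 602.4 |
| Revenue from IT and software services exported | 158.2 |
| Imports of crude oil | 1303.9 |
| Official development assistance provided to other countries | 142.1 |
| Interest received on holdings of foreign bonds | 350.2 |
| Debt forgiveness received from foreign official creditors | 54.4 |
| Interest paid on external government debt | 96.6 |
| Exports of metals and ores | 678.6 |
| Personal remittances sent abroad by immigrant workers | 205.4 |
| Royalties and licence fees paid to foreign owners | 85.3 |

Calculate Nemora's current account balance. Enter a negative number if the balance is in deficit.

-160.6

Goods: -1303.9 + 492.0 + 678.6 = -133.3
Services: 251.9 + 158.2 - 96.5 - 161.7 - 85.3 = 66.6
Primary income: -96.6 + 350.2 = 253.6
Secondary income: -142.1 - 205.4 = -347.5
Current account = (-133.3) + 66.6 + 253.6 + (-347.5) = -160.6
(Excluded from the current account — capital account: acquisition of foreign patents and trademarks (non-produced assets) 76.1, debt forgiveness received from foreign official creditors 54.4; financial account: sale of domestic government bonds to non-residents 322.6, acquisition of a foreign subsidiary by a resident firm (outward FDI) 673.8, borrowing by resident firms from foreign banks 381.8, inward foreign direct investment in the manufacturing sector 602.4.)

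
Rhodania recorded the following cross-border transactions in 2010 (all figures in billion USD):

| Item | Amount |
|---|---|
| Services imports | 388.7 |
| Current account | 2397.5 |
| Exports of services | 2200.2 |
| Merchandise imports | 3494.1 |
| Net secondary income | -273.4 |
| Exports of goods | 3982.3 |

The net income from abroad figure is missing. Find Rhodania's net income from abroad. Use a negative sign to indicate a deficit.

371.2

Current account = goods balance + services balance + net primary income + net secondary income
Sum of the known components = 2026.3
Net income from abroad = CA - (known components) = 2397.5 - 2026.3 = 371.2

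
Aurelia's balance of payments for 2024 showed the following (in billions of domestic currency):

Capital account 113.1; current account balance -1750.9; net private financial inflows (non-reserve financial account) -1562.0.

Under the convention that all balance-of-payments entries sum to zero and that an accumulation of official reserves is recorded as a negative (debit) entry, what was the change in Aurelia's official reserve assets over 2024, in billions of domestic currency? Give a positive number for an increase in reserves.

Official reserve transactions balance = -((-1750.9) + 113.1 + (-1562.0)) = 3199.8
An accumulation of reserves is recorded as a debit (negative entry), so the change in the stock of reserves is the negative of that balance.
Change in official reserves = -(3199.8) = -3199.8

-3199.8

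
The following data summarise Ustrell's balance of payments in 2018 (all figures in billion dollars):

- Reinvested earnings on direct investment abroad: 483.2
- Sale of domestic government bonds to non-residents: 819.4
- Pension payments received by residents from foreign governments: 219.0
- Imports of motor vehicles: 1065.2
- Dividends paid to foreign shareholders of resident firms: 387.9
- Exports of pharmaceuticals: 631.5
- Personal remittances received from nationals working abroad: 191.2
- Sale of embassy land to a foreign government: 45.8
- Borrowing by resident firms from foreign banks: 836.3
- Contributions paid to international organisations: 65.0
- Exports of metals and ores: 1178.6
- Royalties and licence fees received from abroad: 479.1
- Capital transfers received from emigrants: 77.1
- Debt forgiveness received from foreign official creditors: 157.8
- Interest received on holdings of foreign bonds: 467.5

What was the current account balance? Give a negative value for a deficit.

Goods: 1178.6 - 1065.2 + 631.5 = 744.9
Services: 479.1
Primary income: 483.2 + 467.5 - 387.9 = 562.8
Secondary income: -65.0 + 219.0 + 191.2 = 345.2
Current account = 744.9 + 479.1 + 562.8 + 345.2 = 2132.0
(Excluded from the current account — financial account: sale of domestic government bonds to non-residents 819.4, borrowing by resident firms from foreign banks 836.3; capital account: sale of embassy land to a foreign government 45.8, capital transfers received from emigrants 77.1, debt forgiveness received from foreign official creditors 157.8.)

2132.0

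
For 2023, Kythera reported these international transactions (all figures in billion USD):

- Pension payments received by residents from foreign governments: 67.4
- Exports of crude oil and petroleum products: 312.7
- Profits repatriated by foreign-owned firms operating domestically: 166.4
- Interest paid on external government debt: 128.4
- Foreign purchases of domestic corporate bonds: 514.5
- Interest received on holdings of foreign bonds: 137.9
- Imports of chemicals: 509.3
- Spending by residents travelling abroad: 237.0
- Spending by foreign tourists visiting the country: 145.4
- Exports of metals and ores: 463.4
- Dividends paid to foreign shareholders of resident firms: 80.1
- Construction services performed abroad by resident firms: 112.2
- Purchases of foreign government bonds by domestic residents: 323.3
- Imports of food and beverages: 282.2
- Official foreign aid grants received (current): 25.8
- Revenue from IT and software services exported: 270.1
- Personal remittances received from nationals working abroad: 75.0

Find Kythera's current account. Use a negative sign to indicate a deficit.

Goods: 312.7 + 463.4 - 282.2 - 509.3 = -15.4
Services: 145.4 + 270.1 - 237.0 + 112.2 = 290.7
Primary income: -128.4 + 137.9 - 80.1 - 166.4 = -237.0
Secondary income: 67.4 + 25.8 + 75.0 = 168.2
Current account = (-15.4) + 290.7 + (-237.0) + 168.2 = 206.5
(Excluded from the current account — financial account: foreign purchases of domestic corporate bonds 514.5, purchases of foreign government bonds by domestic residents 323.3.)

206.5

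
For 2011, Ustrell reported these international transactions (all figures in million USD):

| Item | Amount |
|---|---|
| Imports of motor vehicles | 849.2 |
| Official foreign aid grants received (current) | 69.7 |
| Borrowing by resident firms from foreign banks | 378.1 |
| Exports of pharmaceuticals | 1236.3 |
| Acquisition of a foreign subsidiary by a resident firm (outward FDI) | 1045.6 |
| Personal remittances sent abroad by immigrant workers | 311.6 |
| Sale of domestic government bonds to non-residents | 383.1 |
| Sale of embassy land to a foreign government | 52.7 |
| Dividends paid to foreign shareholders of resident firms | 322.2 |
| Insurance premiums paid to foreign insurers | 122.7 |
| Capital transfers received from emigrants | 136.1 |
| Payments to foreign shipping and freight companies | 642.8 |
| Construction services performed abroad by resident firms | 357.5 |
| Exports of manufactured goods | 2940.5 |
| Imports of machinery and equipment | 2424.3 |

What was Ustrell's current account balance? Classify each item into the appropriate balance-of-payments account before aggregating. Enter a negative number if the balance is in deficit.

-68.8

Goods: -849.2 + 2940.5 - 2424.3 + 1236.3 = 903.3
Services: -642.8 + 357.5 - 122.7 = -408.0
Primary income: -322.2
Secondary income: 69.7 - 311.6 = -241.9
Current account = 903.3 + (-408.0) + (-322.2) + (-241.9) = -68.8
(Excluded from the current account — financial account: borrowing by resident firms from foreign banks 378.1, acquisition of a foreign subsidiary by a resident firm (outward FDI) 1045.6, sale of domestic government bonds to non-residents 383.1; capital account: sale of embassy land to a foreign government 52.7, capital transfers received from emigrants 136.1.)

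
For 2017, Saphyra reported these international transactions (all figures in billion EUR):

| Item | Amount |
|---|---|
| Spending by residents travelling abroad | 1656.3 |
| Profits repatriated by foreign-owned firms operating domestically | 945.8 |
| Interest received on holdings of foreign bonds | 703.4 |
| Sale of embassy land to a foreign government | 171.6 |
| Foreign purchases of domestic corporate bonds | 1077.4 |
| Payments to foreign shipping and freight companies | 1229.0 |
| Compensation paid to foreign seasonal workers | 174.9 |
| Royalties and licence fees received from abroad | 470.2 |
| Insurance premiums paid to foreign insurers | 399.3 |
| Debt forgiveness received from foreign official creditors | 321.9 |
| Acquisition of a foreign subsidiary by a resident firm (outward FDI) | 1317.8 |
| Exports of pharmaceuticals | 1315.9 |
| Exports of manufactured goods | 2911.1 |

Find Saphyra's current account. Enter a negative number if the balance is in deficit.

995.3

Goods: 1315.9 + 2911.1 = 4227.0
Services: 470.2 - 1656.3 - 399.3 - 1229.0 = -2814.4
Primary income: -945.8 + 703.4 - 174.9 = -417.3
Current account = 4227.0 + (-2814.4) + (-417.3) = 995.3
(Excluded from the current account — capital account: sale of embassy land to a foreign government 171.6, debt forgiveness received from foreign official creditors 321.9; financial account: foreign purchases of domestic corporate bonds 1077.4, acquisition of a foreign subsidiary by a resident firm (outward FDI) 1317.8.)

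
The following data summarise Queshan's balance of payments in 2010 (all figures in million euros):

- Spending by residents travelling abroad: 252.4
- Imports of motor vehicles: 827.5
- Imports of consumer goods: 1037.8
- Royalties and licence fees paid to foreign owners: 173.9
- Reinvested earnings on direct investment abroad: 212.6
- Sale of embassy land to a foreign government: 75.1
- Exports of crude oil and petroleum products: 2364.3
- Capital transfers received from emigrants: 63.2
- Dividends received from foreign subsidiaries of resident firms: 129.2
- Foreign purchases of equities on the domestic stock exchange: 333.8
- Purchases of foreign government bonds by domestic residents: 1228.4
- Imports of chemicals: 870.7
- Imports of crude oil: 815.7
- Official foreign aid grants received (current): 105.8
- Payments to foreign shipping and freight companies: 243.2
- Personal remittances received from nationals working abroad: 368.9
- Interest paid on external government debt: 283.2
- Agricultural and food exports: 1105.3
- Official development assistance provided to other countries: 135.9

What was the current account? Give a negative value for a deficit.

-354.2

Goods: 1105.3 - 827.5 + 2364.3 - 870.7 - 815.7 - 1037.8 = -82.1
Services: -243.2 - 173.9 - 252.4 = -669.5
Primary income: -283.2 + 212.6 + 129.2 = 58.6
Secondary income: 368.9 - 135.9 + 105.8 = 338.8
Current account = (-82.1) + (-669.5) + 58.6 + 338.8 = -354.2
(Excluded from the current account — capital account: sale of embassy land to a foreign government 75.1, capital transfers received from emigrants 63.2; financial account: foreign purchases of equities on the domestic stock exchange 333.8, purchases of foreign government bonds by domestic residents 1228.4.)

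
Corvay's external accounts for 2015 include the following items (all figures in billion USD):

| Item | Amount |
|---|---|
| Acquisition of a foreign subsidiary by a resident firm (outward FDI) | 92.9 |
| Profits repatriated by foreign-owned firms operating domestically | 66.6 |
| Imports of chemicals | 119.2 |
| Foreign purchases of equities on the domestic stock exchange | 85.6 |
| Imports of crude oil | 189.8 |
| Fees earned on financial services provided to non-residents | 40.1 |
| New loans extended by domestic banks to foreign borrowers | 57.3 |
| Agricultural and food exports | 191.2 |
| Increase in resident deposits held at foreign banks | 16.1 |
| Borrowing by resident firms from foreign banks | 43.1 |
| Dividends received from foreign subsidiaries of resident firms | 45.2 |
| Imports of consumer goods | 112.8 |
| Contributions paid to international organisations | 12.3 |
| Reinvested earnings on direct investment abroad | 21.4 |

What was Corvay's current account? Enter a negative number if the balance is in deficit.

-202.8

Goods: -112.8 + 191.2 - 189.8 - 119.2 = -230.6
Services: 40.1
Primary income: 21.4 - 66.6 + 45.2 = 0.0
Secondary income: -12.3
Current account = (-230.6) + 40.1 + 0.0 + (-12.3) = -202.8
(Excluded from the current account — financial account: acquisition of a foreign subsidiary by a resident firm (outward FDI) 92.9, foreign purchases of equities on the domestic stock exchange 85.6, new loans extended by domestic banks to foreign borrowers 57.3, increase in resident deposits held at foreign banks 16.1, borrowing by resident firms from foreign banks 43.1.)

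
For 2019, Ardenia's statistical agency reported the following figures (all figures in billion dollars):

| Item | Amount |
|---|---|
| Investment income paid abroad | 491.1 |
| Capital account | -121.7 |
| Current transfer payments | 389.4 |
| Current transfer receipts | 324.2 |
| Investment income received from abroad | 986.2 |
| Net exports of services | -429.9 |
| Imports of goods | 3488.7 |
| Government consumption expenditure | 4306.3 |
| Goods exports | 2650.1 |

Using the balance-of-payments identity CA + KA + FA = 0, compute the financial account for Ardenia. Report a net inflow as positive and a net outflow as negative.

960.3

Goods balance = 2650.1 - 3488.7 = -838.6
Services balance = -429.9
Trade balance (goods + services) = -838.6 + (-429.9) = -1268.5
Net primary income = 986.2 - 491.1 = 495.1
Net secondary income = 324.2 - 389.4 = -65.2
Current account = -1268.5 + 495.1 + (-65.2) = -838.6
Financial account = -(-838.6 + (-121.7)) = 960.3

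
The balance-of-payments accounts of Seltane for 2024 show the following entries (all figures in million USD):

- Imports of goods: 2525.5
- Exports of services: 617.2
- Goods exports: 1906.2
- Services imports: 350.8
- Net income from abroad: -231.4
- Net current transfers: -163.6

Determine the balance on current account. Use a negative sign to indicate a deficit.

Goods balance = 1906.2 - 2525.5 = -619.3
Services balance = 617.2 - 350.8 = 266.4
Trade balance (goods + services) = -619.3 + 266.4 = -352.9
Net primary income = -231.4
Net secondary income = -163.6
Current account = -352.9 + (-231.4) + (-163.6) = -747.9

-747.9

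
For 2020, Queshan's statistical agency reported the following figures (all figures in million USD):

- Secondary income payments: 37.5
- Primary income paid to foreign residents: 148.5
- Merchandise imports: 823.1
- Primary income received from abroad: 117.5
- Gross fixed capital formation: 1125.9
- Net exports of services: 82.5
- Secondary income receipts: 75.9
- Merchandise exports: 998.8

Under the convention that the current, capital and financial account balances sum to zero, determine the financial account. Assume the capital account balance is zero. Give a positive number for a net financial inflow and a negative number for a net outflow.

Goods balance = 998.8 - 823.1 = 175.7
Services balance = 82.5
Trade balance (goods + services) = 175.7 + 82.5 = 258.2
Net primary income = 117.5 - 148.5 = -31.0
Net secondary income = 75.9 - 37.5 = 38.4
Current account = 258.2 + (-31.0) + 38.4 = 265.6
Financial account = -(265.6) = -265.6

-265.6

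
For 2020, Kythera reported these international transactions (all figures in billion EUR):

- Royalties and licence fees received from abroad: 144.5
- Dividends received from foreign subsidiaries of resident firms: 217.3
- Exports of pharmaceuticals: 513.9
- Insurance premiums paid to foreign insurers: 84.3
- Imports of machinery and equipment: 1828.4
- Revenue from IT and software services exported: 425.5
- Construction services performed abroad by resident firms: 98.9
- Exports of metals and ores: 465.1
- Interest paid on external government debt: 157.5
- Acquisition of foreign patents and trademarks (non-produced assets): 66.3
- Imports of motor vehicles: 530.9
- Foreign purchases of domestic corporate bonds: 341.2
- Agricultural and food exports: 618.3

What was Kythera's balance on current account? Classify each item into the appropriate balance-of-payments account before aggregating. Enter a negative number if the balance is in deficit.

-117.6

Goods: 513.9 + 618.3 - 530.9 + 465.1 - 1828.4 = -762.0
Services: 98.9 + 144.5 + 425.5 - 84.3 = 584.6
Primary income: -157.5 + 217.3 = 59.8
Current account = (-762.0) + 584.6 + 59.8 = -117.6
(Excluded from the current account — capital account: acquisition of foreign patents and trademarks (non-produced assets) 66.3; financial account: foreign purchases of domestic corporate bonds 341.2.)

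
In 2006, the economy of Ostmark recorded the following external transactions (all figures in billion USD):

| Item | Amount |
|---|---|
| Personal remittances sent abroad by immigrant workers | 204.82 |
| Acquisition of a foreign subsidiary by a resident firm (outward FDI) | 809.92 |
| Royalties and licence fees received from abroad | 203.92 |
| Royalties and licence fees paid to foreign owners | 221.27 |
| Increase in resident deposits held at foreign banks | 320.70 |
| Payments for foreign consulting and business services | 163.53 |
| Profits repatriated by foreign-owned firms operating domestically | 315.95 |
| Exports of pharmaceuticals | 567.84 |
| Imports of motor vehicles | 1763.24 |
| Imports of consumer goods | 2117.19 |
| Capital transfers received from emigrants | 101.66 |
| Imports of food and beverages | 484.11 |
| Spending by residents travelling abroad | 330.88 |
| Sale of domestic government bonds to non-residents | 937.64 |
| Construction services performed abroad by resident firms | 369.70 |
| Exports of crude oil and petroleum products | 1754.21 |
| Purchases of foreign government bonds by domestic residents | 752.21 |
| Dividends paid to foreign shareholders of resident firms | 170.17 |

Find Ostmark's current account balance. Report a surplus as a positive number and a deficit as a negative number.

-2875.49

Goods: -2117.19 - 1763.24 + 1754.21 - 484.11 + 567.84 = -2042.49
Services: -163.53 - 330.88 + 203.92 + 369.70 - 221.27 = -142.06
Primary income: -315.95 - 170.17 = -486.12
Secondary income: -204.82
Current account = (-2042.49) + (-142.06) + (-486.12) + (-204.82) = -2875.49
(Excluded from the current account — financial account: acquisition of a foreign subsidiary by a resident firm (outward FDI) 809.92, increase in resident deposits held at foreign banks 320.70, sale of domestic government bonds to non-residents 937.64, purchases of foreign government bonds by domestic residents 752.21; capital account: capital transfers received from emigrants 101.66.)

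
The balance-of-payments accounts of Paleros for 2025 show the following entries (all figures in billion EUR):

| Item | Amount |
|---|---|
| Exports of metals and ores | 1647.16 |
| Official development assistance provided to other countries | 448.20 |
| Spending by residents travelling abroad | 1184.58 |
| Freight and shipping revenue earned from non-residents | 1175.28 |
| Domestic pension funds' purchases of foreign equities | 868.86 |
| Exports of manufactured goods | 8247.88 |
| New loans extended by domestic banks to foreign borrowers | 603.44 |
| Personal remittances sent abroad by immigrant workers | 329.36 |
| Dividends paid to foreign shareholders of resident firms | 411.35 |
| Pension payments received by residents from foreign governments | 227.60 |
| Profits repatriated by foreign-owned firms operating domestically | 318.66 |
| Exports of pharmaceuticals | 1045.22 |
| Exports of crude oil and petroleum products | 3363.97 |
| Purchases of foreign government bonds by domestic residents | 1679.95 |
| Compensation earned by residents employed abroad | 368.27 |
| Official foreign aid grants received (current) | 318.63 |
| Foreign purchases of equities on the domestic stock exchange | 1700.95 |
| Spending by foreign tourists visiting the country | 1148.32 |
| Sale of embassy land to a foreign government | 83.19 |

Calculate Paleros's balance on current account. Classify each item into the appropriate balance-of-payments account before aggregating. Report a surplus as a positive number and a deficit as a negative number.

14850.18

Goods: 1045.22 + 1647.16 + 3363.97 + 8247.88 = 14304.23
Services: 1175.28 - 1184.58 + 1148.32 = 1139.02
Primary income: -318.66 - 411.35 + 368.27 = -361.74
Secondary income: -448.20 + 318.63 + 227.60 - 329.36 = -231.33
Current account = 14304.23 + 1139.02 + (-361.74) + (-231.33) = 14850.18
(Excluded from the current account — financial account: domestic pension funds' purchases of foreign equities 868.86, new loans extended by domestic banks to foreign borrowers 603.44, purchases of foreign government bonds by domestic residents 1679.95, foreign purchases of equities on the domestic stock exchange 1700.95; capital account: sale of embassy land to a foreign government 83.19.)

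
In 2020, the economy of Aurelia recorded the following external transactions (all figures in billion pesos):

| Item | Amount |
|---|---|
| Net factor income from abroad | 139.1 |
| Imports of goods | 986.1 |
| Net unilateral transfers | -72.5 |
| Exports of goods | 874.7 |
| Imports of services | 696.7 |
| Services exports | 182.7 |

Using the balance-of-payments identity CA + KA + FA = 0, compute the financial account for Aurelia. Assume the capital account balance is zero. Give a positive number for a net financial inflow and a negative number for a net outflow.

Goods balance = 874.7 - 986.1 = -111.4
Services balance = 182.7 - 696.7 = -514.0
Trade balance (goods + services) = -111.4 + (-514.0) = -625.4
Net primary income = 139.1
Net secondary income = -72.5
Current account = -625.4 + 139.1 + (-72.5) = -558.8
Financial account = -(-558.8) = 558.8

558.8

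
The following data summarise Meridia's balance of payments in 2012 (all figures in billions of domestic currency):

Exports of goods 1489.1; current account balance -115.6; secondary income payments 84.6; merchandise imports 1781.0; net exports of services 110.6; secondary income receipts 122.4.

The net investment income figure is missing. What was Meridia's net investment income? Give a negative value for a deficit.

27.9

Current account = goods balance + services balance + net primary income + net secondary income
Sum of the known components = -143.5
Net investment income = CA - (known components) = -115.6 - (-143.5) = 27.9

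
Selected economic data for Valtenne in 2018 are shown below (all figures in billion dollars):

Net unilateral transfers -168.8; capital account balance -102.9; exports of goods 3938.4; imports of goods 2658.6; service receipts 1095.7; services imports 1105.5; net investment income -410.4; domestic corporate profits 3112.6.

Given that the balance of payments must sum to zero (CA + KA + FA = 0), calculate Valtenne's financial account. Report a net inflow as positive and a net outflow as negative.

Goods balance = 3938.4 - 2658.6 = 1279.8
Services balance = 1095.7 - 1105.5 = -9.8
Trade balance (goods + services) = 1279.8 + (-9.8) = 1270.0
Net primary income = -410.4
Net secondary income = -168.8
Current account = 1270.0 + (-410.4) + (-168.8) = 690.8
Financial account = -(690.8 + (-102.9)) = -587.9

-587.9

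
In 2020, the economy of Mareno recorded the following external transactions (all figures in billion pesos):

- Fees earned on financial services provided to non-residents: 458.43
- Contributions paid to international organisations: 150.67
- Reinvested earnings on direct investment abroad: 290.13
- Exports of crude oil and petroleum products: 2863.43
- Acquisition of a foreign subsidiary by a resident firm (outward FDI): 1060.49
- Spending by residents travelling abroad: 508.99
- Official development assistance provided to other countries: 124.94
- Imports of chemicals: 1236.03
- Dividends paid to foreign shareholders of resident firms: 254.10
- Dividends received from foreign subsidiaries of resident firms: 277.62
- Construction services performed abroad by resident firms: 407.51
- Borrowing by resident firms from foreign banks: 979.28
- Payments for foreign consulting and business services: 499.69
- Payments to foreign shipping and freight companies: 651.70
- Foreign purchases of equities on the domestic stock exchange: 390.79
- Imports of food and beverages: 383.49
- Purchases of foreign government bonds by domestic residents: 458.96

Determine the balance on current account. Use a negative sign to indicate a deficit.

Goods: 2863.43 - 1236.03 - 383.49 = 1243.91
Services: -508.99 - 651.70 - 499.69 + 458.43 + 407.51 = -794.44
Primary income: 277.62 + 290.13 - 254.10 = 313.65
Secondary income: -124.94 - 150.67 = -275.61
Current account = 1243.91 + (-794.44) + 313.65 + (-275.61) = 487.51
(Excluded from the current account — financial account: acquisition of a foreign subsidiary by a resident firm (outward FDI) 1060.49, borrowing by resident firms from foreign banks 979.28, foreign purchases of equities on the domestic stock exchange 390.79, purchases of foreign government bonds by domestic residents 458.96.)

487.51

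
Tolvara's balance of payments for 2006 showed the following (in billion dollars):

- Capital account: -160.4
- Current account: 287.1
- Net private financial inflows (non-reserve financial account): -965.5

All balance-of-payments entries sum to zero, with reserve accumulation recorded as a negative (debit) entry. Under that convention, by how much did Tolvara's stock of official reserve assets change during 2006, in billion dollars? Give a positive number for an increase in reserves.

Official reserve transactions balance = -(287.1 + (-160.4) + (-965.5)) = 838.8
An accumulation of reserves is recorded as a debit (negative entry), so the change in the stock of reserves is the negative of that balance.
Change in official reserves = -(838.8) = -838.8

-838.8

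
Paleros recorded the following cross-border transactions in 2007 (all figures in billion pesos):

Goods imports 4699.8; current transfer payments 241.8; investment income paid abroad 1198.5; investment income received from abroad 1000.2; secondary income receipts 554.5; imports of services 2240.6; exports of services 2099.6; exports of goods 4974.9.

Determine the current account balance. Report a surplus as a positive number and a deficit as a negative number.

Goods balance = 4974.9 - 4699.8 = 275.1
Services balance = 2099.6 - 2240.6 = -141.0
Trade balance (goods + services) = 275.1 + (-141.0) = 134.1
Net primary income = 1000.2 - 1198.5 = -198.3
Net secondary income = 554.5 - 241.8 = 312.7
Current account = 134.1 + (-198.3) + 312.7 = 248.5

248.5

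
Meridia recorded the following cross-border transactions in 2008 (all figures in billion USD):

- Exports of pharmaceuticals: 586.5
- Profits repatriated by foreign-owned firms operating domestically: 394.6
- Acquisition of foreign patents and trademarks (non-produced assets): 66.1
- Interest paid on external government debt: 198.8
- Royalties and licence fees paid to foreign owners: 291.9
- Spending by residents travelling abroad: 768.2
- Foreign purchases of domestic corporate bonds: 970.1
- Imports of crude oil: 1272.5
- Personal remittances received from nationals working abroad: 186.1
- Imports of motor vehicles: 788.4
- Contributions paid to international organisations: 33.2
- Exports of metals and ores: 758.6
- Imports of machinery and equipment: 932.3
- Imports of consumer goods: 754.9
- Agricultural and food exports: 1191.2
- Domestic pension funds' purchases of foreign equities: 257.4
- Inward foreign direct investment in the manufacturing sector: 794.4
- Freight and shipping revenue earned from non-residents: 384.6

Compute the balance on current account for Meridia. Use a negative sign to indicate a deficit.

-2327.8

Goods: 758.6 + 586.5 - 1272.5 - 788.4 - 754.9 + 1191.2 - 932.3 = -1211.8
Services: -291.9 - 768.2 + 384.6 = -675.5
Primary income: -198.8 - 394.6 = -593.4
Secondary income: 186.1 - 33.2 = 152.9
Current account = (-1211.8) + (-675.5) + (-593.4) + 152.9 = -2327.8
(Excluded from the current account — capital account: acquisition of foreign patents and trademarks (non-produced assets) 66.1; financial account: foreign purchases of domestic corporate bonds 970.1, domestic pension funds' purchases of foreign equities 257.4, inward foreign direct investment in the manufacturing sector 794.4.)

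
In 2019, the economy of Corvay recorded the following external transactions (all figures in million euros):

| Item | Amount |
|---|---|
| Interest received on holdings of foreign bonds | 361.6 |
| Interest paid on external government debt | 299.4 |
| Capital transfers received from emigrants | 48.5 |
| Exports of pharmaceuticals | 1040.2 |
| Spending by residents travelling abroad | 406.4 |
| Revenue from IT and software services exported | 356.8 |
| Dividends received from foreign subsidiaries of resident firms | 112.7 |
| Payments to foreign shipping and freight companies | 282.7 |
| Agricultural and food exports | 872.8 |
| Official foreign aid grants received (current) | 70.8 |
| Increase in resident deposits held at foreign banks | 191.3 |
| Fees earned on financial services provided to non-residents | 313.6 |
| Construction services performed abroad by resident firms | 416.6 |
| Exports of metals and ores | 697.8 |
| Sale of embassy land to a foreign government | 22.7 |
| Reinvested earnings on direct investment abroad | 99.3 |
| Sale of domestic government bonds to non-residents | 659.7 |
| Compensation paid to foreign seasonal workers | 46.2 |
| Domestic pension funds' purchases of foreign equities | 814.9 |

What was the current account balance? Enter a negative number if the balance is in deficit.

Goods: 872.8 + 1040.2 + 697.8 = 2610.8
Services: 416.6 - 282.7 + 313.6 + 356.8 - 406.4 = 397.9
Primary income: -299.4 + 99.3 + 112.7 - 46.2 + 361.6 = 228.0
Secondary income: 70.8
Current account = 2610.8 + 397.9 + 228.0 + 70.8 = 3307.5
(Excluded from the current account — capital account: capital transfers received from emigrants 48.5, sale of embassy land to a foreign government 22.7; financial account: increase in resident deposits held at foreign banks 191.3, sale of domestic government bonds to non-residents 659.7, domestic pension funds' purchases of foreign equities 814.9.)

3307.5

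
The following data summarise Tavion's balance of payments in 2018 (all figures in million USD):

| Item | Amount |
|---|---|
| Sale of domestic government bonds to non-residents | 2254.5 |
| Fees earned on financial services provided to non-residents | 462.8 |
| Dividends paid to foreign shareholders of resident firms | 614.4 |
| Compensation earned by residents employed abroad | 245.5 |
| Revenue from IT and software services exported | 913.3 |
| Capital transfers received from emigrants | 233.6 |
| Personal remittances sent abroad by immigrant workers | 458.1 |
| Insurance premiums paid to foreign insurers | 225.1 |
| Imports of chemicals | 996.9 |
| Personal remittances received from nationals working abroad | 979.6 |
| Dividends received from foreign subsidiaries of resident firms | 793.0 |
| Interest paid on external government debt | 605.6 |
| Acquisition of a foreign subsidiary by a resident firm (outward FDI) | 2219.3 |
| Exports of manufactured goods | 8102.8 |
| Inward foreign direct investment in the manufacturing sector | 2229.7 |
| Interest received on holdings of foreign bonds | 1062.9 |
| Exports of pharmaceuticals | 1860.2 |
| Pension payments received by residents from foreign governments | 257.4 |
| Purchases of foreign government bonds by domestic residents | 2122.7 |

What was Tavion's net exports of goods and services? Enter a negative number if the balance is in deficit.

10117.1

Goods: 8102.8 - 996.9 + 1860.2 = 8966.1
Services: -225.1 + 913.3 + 462.8 = 1151.0
Trade balance = 8966.1 + 1151.0 = 10117.1
(Excluded from the trade balance — financial account: sale of domestic government bonds to non-residents 2254.5, acquisition of a foreign subsidiary by a resident firm (outward FDI) 2219.3, inward foreign direct investment in the manufacturing sector 2229.7, purchases of foreign government bonds by domestic residents 2122.7; primary income: dividends paid to foreign shareholders of resident firms 614.4, compensation earned by residents employed abroad 245.5, dividends received from foreign subsidiaries of resident firms 793.0, interest paid on external government debt 605.6, interest received on holdings of foreign bonds 1062.9; capital account: capital transfers received from emigrants 233.6; secondary income: personal remittances sent abroad by immigrant workers 458.1, personal remittances received from nationals working abroad 979.6, pension payments received by residents from foreign governments 257.4.)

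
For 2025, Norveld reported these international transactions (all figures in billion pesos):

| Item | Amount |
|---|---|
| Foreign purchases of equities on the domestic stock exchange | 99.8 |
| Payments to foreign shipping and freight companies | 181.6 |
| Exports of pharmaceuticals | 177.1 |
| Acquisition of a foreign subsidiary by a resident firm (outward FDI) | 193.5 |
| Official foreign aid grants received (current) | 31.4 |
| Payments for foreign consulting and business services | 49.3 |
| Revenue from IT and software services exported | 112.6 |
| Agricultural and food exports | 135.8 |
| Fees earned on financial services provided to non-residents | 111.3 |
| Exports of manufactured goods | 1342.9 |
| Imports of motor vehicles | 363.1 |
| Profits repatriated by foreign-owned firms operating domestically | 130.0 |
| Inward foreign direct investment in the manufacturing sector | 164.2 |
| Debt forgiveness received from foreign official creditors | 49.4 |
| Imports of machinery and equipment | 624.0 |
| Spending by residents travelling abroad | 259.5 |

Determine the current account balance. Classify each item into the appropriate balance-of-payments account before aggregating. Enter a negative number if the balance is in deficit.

Goods: 135.8 + 177.1 + 1342.9 - 624.0 - 363.1 = 668.7
Services: -49.3 + 112.6 - 259.5 - 181.6 + 111.3 = -266.5
Primary income: -130.0
Secondary income: 31.4
Current account = 668.7 + (-266.5) + (-130.0) + 31.4 = 303.6
(Excluded from the current account — financial account: foreign purchases of equities on the domestic stock exchange 99.8, acquisition of a foreign subsidiary by a resident firm (outward FDI) 193.5, inward foreign direct investment in the manufacturing sector 164.2; capital account: debt forgiveness received from foreign official creditors 49.4.)

303.6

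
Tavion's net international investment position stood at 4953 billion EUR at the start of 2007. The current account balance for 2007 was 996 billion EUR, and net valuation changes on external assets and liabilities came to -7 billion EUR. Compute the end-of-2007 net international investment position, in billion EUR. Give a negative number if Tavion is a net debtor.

5942

Change in NIIP = current account + net valuation change = 996 + (-7) = 989
End-of-year NIIP = 4953 + 989 = 5942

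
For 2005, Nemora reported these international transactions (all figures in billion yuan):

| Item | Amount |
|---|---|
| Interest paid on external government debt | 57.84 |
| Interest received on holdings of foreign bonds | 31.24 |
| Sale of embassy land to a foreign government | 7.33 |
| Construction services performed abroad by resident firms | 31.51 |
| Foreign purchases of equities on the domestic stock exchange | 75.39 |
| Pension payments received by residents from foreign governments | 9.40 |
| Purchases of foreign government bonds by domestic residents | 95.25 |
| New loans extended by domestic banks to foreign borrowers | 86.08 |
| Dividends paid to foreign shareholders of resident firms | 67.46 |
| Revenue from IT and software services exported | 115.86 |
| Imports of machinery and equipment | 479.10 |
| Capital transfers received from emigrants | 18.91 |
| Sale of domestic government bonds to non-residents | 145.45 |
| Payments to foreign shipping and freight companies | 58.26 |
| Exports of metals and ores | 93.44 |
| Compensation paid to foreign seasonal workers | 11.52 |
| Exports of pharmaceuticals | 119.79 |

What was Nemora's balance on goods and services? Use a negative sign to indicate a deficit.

Goods: -479.10 + 119.79 + 93.44 = -265.87
Services: 115.86 - 58.26 + 31.51 = 89.11
Trade balance = -265.87 + 89.11 = -176.76
(Excluded from the trade balance — primary income: interest paid on external government debt 57.84, interest received on holdings of foreign bonds 31.24, dividends paid to foreign shareholders of resident firms 67.46, compensation paid to foreign seasonal workers 11.52; capital account: sale of embassy land to a foreign government 7.33, capital transfers received from emigrants 18.91; financial account: foreign purchases of equities on the domestic stock exchange 75.39, purchases of foreign government bonds by domestic residents 95.25, new loans extended by domestic banks to foreign borrowers 86.08, sale of domestic government bonds to non-residents 145.45; secondary income: pension payments received by residents from foreign governments 9.40.)

-176.76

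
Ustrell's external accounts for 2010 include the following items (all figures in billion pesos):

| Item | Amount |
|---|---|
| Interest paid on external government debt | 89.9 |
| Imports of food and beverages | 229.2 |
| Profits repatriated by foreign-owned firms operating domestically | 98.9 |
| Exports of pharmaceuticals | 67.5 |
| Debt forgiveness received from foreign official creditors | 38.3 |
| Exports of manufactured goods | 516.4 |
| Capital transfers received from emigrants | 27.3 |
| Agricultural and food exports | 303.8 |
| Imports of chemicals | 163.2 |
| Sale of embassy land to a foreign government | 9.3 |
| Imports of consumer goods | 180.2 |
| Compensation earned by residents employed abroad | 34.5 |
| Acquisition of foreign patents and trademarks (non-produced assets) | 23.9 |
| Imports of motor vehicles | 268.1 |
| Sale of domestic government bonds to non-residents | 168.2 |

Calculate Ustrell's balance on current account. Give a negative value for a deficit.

-107.3

Goods: -163.2 + 516.4 - 180.2 - 268.1 + 67.5 + 303.8 - 229.2 = 47.0
Primary income: 34.5 - 89.9 - 98.9 = -154.3
Current account = 47.0 + (-154.3) = -107.3
(Excluded from the current account — capital account: debt forgiveness received from foreign official creditors 38.3, capital transfers received from emigrants 27.3, sale of embassy land to a foreign government 9.3, acquisition of foreign patents and trademarks (non-produced assets) 23.9; financial account: sale of domestic government bonds to non-residents 168.2.)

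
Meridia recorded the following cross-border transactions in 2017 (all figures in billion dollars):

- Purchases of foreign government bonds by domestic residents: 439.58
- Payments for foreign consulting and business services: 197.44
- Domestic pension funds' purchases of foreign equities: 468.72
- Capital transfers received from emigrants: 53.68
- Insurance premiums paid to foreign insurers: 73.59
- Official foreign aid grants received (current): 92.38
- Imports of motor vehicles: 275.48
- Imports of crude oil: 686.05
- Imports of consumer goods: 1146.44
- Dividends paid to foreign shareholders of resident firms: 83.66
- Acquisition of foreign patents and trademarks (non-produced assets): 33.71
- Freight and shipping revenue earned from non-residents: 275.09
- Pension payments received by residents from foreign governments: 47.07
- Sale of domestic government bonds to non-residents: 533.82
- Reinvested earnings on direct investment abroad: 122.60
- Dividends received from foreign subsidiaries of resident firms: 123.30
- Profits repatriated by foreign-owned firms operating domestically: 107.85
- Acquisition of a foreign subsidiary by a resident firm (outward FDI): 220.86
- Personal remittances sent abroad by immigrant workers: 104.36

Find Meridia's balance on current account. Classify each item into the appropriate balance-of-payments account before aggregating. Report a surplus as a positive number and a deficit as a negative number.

-2014.43

Goods: -275.48 - 686.05 - 1146.44 = -2107.97
Services: -197.44 + 275.09 - 73.59 = 4.06
Primary income: -83.66 - 107.85 + 123.30 + 122.60 = 54.39
Secondary income: -104.36 + 47.07 + 92.38 = 35.09
Current account = (-2107.97) + 4.06 + 54.39 + 35.09 = -2014.43
(Excluded from the current account — financial account: purchases of foreign government bonds by domestic residents 439.58, domestic pension funds' purchases of foreign equities 468.72, sale of domestic government bonds to non-residents 533.82, acquisition of a foreign subsidiary by a resident firm (outward FDI) 220.86; capital account: capital transfers received from emigrants 53.68, acquisition of foreign patents and trademarks (non-produced assets) 33.71.)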